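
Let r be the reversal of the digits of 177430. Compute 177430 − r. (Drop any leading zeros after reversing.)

142659

Reverse of 177430 is 34771.
177430 − 34771 = 142659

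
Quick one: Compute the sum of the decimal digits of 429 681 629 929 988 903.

4+2+9+6+8+1+6+2+9+9+2+9+9+8+8+9+0+3 = 104

104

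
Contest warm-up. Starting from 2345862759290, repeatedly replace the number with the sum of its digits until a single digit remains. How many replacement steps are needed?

2345862759290 → 62 → 8 (2 steps)

2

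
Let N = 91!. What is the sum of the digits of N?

594

91! = 135200152767840296255166568759495142147586866476906677791741734597153670771559994765685283954750449427751168336768008192000000000000000000000
Sum of its 141 digits: 594.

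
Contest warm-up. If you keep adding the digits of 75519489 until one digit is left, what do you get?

7+5+5+1+9+4+8+9 = 48
4+8 = 12
1+2 = 3

3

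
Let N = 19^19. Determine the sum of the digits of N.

19^19 = 1978419655660313589123979
Sum of its 25 digits: 127.

127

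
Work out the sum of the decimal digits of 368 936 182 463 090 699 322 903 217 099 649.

158

3+6+8+9+3+6+1+8+2+4+6+3+0+9+0+6+9+9+3+2+2+9+0+3+2+1+7+0+9+9+6+4+9 = 158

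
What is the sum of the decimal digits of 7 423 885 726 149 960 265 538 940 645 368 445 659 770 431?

7+4+2+3+8+8+5+7+2+6+1+4+9+9+6+0+2+6+5+5+3+8+9+4+0+6+4+5+3+6+8+4+4+5+6+5+9+7+7+0+4+3+1 = 210

210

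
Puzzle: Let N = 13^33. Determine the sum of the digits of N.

13^33 = 5756130429098929077956071497934208653
Sum of its 37 digits: 181.

181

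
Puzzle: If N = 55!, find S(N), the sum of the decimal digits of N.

55! = 12696403353658275925965100847566516959580321051449436762275840000000000000
Sum of its 74 digits: 279.

279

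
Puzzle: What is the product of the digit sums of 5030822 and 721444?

440

S(5030822) = 5+0+3+0+8+2+2 = 20.
S(721444) = 7+2+1+4+4+4 = 22.
20 · 22 = 440.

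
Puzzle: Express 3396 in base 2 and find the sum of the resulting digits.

5

3396 in base 2 is 110101000100.
Digit sum: 1+1+0+1+0+1+0+0+0+1+0+0 = 5.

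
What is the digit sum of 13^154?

13^154 = 3525950858900620109463105899171222562671850431367637714145205893940785048238247198985678144023374404975902101139574339606106704430679361478807813893727348338103068614151689
Sum of its 172 digits: 751.

751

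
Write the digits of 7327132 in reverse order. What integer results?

2317237

Reversing 7327132 gives 2317237.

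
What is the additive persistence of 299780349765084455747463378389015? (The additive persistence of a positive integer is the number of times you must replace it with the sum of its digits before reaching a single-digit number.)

2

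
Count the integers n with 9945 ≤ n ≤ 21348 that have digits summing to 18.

746

The integers in [9945, 21348] that have digits summing to 18: 10089, 10098, 10179, 10188, 10197, 10269, …, 21339, 21348.
746 qualify.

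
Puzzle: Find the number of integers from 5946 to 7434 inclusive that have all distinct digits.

The integers in [5946, 7434] that have all distinct digits: 5946, 5947, 5948, 5960, 5961, 5962, …, 7431, 7432.
776 qualify.

776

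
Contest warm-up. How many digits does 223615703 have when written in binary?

28

223615703 in base 2 is 1101010101000001101011010111, which has 28 digits.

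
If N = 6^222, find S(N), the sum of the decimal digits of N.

6^222 = 56179463200996057208276713692733414466078600545950937635652503693742079047235470060433811932545086635475607655808523969013136142693412071809588014597053712671468234406363136
Sum of its 173 digits: 738.

738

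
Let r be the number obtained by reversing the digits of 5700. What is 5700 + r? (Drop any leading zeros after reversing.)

5775

Reverse of 5700 is 75.
5700 + 75 = 5775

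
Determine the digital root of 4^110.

The digital root of n equals n mod 9 (or 9 when 9 | n), so we need 4^110 mod 9.
4^110 ≡ 7 (mod 9), so the digital root is 7.

7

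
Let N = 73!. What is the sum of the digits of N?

73! = 4470115461512684340891257138125051110076800700282905015819080092370422104067183317016903680000000000000000
Sum of its 106 digits: 315.

315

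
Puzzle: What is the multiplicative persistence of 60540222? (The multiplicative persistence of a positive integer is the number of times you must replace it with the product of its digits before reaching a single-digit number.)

60540222 → 0 (1 step)

1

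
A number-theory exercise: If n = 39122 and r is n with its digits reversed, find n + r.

61315

Reverse of 39122 is 22193.
39122 + 22193 = 61315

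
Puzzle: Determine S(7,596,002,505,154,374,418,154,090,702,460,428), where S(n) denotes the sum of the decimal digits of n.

128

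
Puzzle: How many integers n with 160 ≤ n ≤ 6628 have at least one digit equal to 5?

2519

The integers in [160, 6628] that have at least one digit equal to 5: 165, 175, 185, 195, 205, 215, …, 6615, 6625.
2519 qualify.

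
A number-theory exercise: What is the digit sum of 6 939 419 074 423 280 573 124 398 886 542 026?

6+9+3+9+4+1+9+0+7+4+4+2+3+2+8+0+5+7+3+1+2+4+3+9+8+8+8+6+5+4+2+0+2+6 = 154

154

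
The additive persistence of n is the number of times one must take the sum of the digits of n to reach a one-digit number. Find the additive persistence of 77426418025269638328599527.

2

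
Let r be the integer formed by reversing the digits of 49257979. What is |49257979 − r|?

48717315

Reverse of 49257979 is 97975294.
|49257979 − 97975294| = 48717315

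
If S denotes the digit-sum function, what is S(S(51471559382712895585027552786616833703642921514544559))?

First digit sum: 245.
2+4+5 = 11.

11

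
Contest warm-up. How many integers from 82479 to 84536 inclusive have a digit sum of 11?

1

The integers in [82479, 84536] that have a digit sum of 11: 83000.
1 qualifies.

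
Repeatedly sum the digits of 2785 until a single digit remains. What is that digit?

2+7+8+5 = 22
2+2 = 4

4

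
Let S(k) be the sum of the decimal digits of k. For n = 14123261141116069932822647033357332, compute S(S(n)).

First digit sum: 121.
1+2+1 = 4.

4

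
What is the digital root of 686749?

4

6+8+6+7+4+9 = 40
4+0 = 4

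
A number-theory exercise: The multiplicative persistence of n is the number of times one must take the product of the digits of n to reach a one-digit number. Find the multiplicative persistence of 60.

60 → 0 (1 step)

1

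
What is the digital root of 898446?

3

8+9+8+4+4+6 = 39
3+9 = 12
1+2 = 3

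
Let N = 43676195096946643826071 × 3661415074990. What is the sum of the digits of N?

166

43676195096946643826071 × 3661415074990 = 159916679146164766224462570982064290
Sum of its 36 digits: 166.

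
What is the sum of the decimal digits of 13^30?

13^30 = 2619995643649944960380551432833049
Sum of its 34 digits: 163.

163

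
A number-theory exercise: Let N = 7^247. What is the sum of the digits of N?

961

7^247 = 54854957576556865299555219821488223770492611732578777156559174264761635162080802265036764466629721124626962225763674796130798503983561122921577440806764720163706947866621104618064172888180249197159655224615543
Sum of its 209 digits: 961.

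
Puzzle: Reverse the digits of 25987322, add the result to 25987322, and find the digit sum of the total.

Reversal of 25987322 is 22378952; 25987322 + 22378952 = 48366274.
Digit sum of 48366274: 4+8+3+6+6+2+7+4 = 40.

40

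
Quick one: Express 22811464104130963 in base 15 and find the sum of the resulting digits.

22811464104130963 in base 15 is BAC387E659EDAD.
Digit sum: 11+10+12+3+8+7+14+6+5+9+14+13+10+13 = 135.

135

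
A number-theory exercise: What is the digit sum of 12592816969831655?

86

1+2+5+9+2+8+1+6+9+6+9+8+3+1+6+5+5 = 86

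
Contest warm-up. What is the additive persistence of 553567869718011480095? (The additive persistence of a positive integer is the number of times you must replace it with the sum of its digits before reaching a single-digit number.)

3

553567869718011480095 → 98 → 17 → 8 (3 steps)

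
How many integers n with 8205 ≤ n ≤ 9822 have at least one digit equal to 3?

467

The integers in [8205, 9822] that have at least one digit equal to 3: 8213, 8223, 8230, 8231, 8232, 8233, …, 9803, 9813.
467 qualify.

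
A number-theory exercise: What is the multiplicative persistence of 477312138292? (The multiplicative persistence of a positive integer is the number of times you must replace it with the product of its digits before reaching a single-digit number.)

477312138292 → 1016064 → 0 (2 steps)

2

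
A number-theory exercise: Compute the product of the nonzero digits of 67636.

4536

6×7×6×3×6 = 4536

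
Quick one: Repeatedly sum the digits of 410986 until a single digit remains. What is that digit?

4+1+0+9+8+6 = 28
2+8 = 10
1+0 = 1

1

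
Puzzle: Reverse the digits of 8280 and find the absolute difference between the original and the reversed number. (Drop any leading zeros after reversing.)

Reverse of 8280 is 828.
|8280 − 828| = 7452

7452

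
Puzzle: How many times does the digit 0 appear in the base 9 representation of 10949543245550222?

3

10949543245550222 in base 9 is 58156103004453368.
The digit 0 appears 3 times.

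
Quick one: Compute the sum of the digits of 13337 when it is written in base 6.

17

13337 in base 6 is 141425.
Digit sum: 1+4+1+4+2+5 = 17.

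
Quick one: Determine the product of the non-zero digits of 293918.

3888

2×9×3×9×1×8 = 3888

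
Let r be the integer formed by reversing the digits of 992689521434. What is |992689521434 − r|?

558563535135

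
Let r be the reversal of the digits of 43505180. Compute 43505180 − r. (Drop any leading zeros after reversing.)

35354646

Reverse of 43505180 is 8150534.
43505180 − 8150534 = 35354646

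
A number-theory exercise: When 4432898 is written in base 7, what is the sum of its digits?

4432898 in base 7 is 52451621.
Digit sum: 5+2+4+5+1+6+2+1 = 26.

26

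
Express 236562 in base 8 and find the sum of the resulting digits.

18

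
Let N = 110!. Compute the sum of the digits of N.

110! = 15882455415227429404253703127090772871724410234473563207581748318444567162948183030959960131517678520479243672638179990208521148623422266876757623911219200000000000000000000000000
Sum of its 179 digits: 657.

657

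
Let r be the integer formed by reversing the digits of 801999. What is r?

Reversing 801999 gives 999108.

999108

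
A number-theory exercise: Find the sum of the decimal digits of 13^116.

574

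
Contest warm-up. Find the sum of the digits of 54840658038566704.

79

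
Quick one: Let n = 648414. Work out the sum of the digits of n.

27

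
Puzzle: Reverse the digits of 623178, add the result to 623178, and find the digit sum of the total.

27

Reversal of 623178 is 871326; 623178 + 871326 = 1494504.
Digit sum of 1494504: 1+4+9+4+5+0+4 = 27.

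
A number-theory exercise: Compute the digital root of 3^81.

The digital root of n equals n mod 9 (or 9 when 9 | n), so we need 3^81 mod 9.
3^81 ≡ 0 (mod 9), so the digital root is 9.

9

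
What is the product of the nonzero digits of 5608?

5×6×8 = 240

240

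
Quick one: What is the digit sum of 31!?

135

31! = 8222838654177922817725562880000000
Sum of its 34 digits: 135.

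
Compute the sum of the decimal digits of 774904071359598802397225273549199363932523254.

212

7+7+4+9+0+4+0+7+1+3+5+9+5+9+8+8+0+2+3+9+7+2+2+5+2+7+3+5+4+9+1+9+9+3+6+3+9+3+2+5+2+3+2+5+4 = 212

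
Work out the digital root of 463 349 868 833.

4+6+3+3+4+9+8+6+8+8+3+3 = 65
6+5 = 11
1+1 = 2

2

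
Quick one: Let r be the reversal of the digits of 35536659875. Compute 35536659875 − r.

Reverse of 35536659875 is 57895663553.
35536659875 − 57895663553 = -22359003678

-22359003678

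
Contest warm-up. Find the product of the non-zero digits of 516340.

360

5×1×6×3×4 = 360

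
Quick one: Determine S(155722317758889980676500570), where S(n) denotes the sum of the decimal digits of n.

131

1+5+5+7+2+2+3+1+7+7+5+8+8+8+9+9+8+0+6+7+6+5+0+0+5+7+0 = 131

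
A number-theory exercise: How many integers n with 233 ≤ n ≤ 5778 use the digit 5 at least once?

2093

The integers in [233, 5778] that use the digit 5 at least once: 235, 245, 250, 251, 252, 253, …, 5777, 5778.
2093 qualify.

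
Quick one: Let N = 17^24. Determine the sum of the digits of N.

17^24 = 339448671314611904643504117121
Sum of its 30 digits: 109.

109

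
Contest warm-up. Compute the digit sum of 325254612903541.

3+2+5+2+5+4+6+1+2+9+0+3+5+4+1 = 52

52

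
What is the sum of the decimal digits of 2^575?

770

2^575 = 123665200736552267030251260509823595017565674550605919957031528046448612553265933585158200530621522494798835713008069669675682517153375604983773077550946583958303386074349568
Sum of its 174 digits: 770.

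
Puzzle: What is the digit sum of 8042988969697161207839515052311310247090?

171

8+0+4+2+9+8+8+9+6+9+6+9+7+1+6+1+2+0+7+8+3+9+5+1+5+0+5+2+3+1+1+3+1+0+2+4+7+0+9+0 = 171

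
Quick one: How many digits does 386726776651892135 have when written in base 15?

386726776651892135 in base 15 is D3A985E3AAC5975, which has 15 digits.

15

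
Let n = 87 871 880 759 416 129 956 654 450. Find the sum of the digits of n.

8+7+8+7+1+8+8+0+7+5+9+4+1+6+1+2+9+9+5+6+6+5+4+4+5+0 = 135

135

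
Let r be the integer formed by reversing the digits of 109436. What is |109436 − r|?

525465

Reverse of 109436 is 634901.
|109436 − 634901| = 525465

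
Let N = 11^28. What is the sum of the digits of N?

11^28 = 144209936106499234037676064081
Sum of its 30 digits: 124.

124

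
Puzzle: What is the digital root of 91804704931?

9+1+8+0+4+7+0+4+9+3+1 = 46
4+6 = 10
1+0 = 1

1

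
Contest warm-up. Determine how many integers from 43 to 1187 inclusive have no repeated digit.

The integers in [43, 1187] that have no repeated digit: 43, 45, 46, 47, 48, 49, …, 1097, 1098.
755 qualify.

755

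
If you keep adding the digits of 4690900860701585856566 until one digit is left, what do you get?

5

4+6+9+0+9+0+0+8+6+0+7+0+1+5+8+5+8+5+6+5+6+6 = 104
1+0+4 = 5
(Equivalently, 4690900860701585856566 mod 9 = 5.)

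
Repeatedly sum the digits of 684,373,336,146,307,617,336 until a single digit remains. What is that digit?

9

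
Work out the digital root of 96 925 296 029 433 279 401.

2

9+6+9+2+5+2+9+6+0+2+9+4+3+3+2+7+9+4+0+1 = 92
9+2 = 11
1+1 = 2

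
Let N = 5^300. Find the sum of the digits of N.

955

5^300 = 490909346529772655309577195498627564297521551249944956511154911718710525472171585646009788403733195227718357156513187851316791861042471890280751482410896345225310546445986192853894181098439730703830718994140625
Sum of its 210 digits: 955.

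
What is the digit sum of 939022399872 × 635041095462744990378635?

162

939022399872 × 635041095462744990378635 = 596317813478770651234091387655534720
Sum of its 36 digits: 162.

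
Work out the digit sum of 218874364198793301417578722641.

138

2+1+8+8+7+4+3+6+4+1+9+8+7+9+3+3+0+1+4+1+7+5+7+8+7+2+2+6+4+1 = 138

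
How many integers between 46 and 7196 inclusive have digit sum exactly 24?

The integers in [46, 7196] that have digit sum exactly 24: 699, 789, 798, 879, 888, 897, …, 7179, 7188.
214 qualify.

214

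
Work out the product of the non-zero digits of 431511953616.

4×3×1×5×1×1×9×5×3×6×1×6 = 291600

291600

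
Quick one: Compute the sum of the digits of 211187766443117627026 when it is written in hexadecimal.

211187766443117627026 in base 16 is B72D1AAA8C62FC692.
Digit sum: 11+7+2+13+1+10+10+10+8+12+6+2+15+12+6+9+2 = 136.

136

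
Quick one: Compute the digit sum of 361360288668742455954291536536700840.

161

3+6+1+3+6+0+2+8+8+6+6+8+7+4+2+4+5+5+9+5+4+2+9+1+5+3+6+5+3+6+7+0+0+8+4+0 = 161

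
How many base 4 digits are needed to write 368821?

368821 in base 4 is 1122002311, which has 10 digits.

10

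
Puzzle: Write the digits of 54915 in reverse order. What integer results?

Reversing 54915 gives 51945.

51945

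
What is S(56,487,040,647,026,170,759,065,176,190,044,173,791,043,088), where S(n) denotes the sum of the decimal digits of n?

182

5+6+4+8+7+0+4+0+6+4+7+0+2+6+1+7+0+7+5+9+0+6+5+1+7+6+1+9+0+0+4+4+1+7+3+7+9+1+0+4+3+0+8+8 = 182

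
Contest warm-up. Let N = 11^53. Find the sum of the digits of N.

11^53 = 15624722518287446627037310616316692383878522699200314331
Sum of its 56 digits: 230.

230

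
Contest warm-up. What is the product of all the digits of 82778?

8×2×7×7×8 = 6272

6272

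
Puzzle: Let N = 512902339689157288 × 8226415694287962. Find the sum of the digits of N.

198

512902339689157288 × 8226415694287962 = 4219347856855898979179246982967056
Sum of its 34 digits: 198.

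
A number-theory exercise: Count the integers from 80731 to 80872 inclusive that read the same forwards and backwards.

1

The integers in [80731, 80872] that read the same forwards and backwards: 80808.
1 qualifies.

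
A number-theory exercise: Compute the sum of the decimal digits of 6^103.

6^103 = 141116822676015315716885097706140489236023041462158252253303544735811382559113216
Sum of its 81 digits: 306.

306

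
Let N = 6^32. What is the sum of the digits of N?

6^32 = 7958661109946400884391936
Sum of its 25 digits: 126.

126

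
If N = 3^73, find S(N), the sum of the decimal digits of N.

153

3^73 = 67585198634817523235520443624317923
Sum of its 35 digits: 153.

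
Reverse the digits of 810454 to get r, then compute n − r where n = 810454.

356436

Reverse of 810454 is 454018.
810454 − 454018 = 356436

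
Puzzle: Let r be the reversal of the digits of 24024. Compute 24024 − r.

Reverse of 24024 is 42042.
24024 − 42042 = -18018

-18018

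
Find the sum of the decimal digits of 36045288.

36

3+6+0+4+5+2+8+8 = 36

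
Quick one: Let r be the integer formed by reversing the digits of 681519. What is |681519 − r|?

Reverse of 681519 is 915186.
|681519 − 915186| = 233667

233667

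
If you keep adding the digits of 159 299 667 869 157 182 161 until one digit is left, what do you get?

1+5+9+2+9+9+6+6+7+8+6+9+1+5+7+1+8+2+1+6+1 = 109
1+0+9 = 10
1+0 = 1
(Equivalently, 159 299 667 869 157 182 161 mod 9 = 1.)

1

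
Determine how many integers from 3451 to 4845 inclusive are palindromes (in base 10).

13

The integers in [3451, 4845] that are palindromes (in base 10): 3553, 3663, 3773, 3883, 3993, 4004, …, 4664, 4774.
13 qualify.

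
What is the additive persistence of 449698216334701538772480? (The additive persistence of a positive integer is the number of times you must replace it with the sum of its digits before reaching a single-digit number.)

2

449698216334701538772480 → 111 → 3 (2 steps)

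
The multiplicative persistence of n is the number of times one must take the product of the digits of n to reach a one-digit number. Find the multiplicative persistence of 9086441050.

1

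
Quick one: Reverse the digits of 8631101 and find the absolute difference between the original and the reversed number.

7619733

Reverse of 8631101 is 1011368.
|8631101 − 1011368| = 7619733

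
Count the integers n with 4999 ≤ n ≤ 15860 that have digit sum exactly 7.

The integers in [4999, 15860] that have digit sum exactly 7: 5002, 5011, 5020, 5101, 5110, 5200, …, 15010, 15100.
93 qualify.

93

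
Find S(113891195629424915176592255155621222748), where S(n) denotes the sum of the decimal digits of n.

1+1+3+8+9+1+1+9+5+6+2+9+4+2+4+9+1+5+1+7+6+5+9+2+2+5+5+1+5+5+6+2+1+2+2+2+7+4+8 = 167

167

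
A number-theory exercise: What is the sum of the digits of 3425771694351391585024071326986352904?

159

3+4+2+5+7+7+1+6+9+4+3+5+1+3+9+1+5+8+5+0+2+4+0+7+1+3+2+6+9+8+6+3+5+2+9+0+4 = 159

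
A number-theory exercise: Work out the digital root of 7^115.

The digital root of n equals n mod 9 (or 9 when 9 | n), so we need 7^115 mod 9.
7^115 ≡ 7 (mod 9), so the digital root is 7.

7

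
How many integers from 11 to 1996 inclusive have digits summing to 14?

The integers in [11, 1996] that have digits summing to 14: 59, 68, 77, 86, 95, 149, …, 1931, 1940.
150 qualify.

150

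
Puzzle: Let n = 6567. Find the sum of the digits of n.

6+5+6+7 = 24

24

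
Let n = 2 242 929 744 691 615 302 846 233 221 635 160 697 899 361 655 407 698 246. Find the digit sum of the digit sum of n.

First digit sum: 250.
2+5+0 = 7.

7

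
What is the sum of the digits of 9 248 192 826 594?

9+2+4+8+1+9+2+8+2+6+5+9+4 = 69

69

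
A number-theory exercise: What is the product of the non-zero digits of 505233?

450

5×5×2×3×3 = 450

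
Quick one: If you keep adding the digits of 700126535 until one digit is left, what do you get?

7+0+0+1+2+6+5+3+5 = 29
2+9 = 11
1+1 = 2

2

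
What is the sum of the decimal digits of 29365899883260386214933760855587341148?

2+9+3+6+5+8+9+9+8+8+3+2+6+0+3+8+6+2+1+4+9+3+3+7+6+0+8+5+5+5+8+7+3+4+1+1+4+8 = 189

189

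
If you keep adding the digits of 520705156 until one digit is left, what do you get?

5+2+0+7+0+5+1+5+6 = 31
3+1 = 4

4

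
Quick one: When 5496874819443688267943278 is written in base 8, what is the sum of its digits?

83

5496874819443688267943278 in base 8 is 2214004271315420712703306556.
Digit sum: 2+2+1+4+0+0+4+2+7+1+3+1+5+4+2+0+7+1+2+7+0+3+3+0+6+5+5+6 = 83.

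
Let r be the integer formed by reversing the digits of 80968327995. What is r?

59972386908

Reversing 80968327995 gives 59972386908.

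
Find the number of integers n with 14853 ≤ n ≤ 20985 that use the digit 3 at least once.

The integers in [14853, 20985] that use the digit 3 at least once: 14853, 14863, 14873, 14883, 14893, 14903, …, 20973, 20983.
1649 qualify.

1649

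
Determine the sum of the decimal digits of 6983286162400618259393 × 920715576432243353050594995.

225

6983286162400618259393 × 920715576432243353050594995 = 6429620344405993809601008499551282533559897538035
Sum of its 49 digits: 225.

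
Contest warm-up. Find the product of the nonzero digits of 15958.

1×5×9×5×8 = 1800

1800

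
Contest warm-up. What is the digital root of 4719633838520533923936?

4+7+1+9+6+3+3+8+3+8+5+2+0+5+3+3+9+2+3+9+3+6 = 102
1+0+2 = 3

3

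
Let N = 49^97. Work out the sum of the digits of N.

742

49^97 = 88924158227561281226520409113692540181550107099679841392193219526176387112718869278739153030704587801792325036783536742123291998603333570095374837587568245668364849
Sum of its 164 digits: 742.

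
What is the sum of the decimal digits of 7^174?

649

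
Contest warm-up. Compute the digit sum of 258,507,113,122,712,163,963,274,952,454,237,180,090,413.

155

2+5+8+5+0+7+1+1+3+1+2+2+7+1+2+1+6+3+9+6+3+2+7+4+9+5+2+4+5+4+2+3+7+1+8+0+0+9+0+4+1+3 = 155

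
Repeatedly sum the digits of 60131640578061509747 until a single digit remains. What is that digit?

6+0+1+3+1+6+4+0+5+7+8+0+6+1+5+0+9+7+4+7 = 80
8+0 = 8
(Equivalently, 60131640578061509747 mod 9 = 8.)

8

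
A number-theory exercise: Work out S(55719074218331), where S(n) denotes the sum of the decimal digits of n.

56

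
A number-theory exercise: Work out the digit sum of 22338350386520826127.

76

2+2+3+3+8+3+5+0+3+8+6+5+2+0+8+2+6+1+2+7 = 76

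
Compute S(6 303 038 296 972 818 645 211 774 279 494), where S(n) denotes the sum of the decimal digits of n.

6+3+0+3+0+3+8+2+9+6+9+7+2+8+1+8+6+4+5+2+1+1+7+7+4+2+7+9+4+9+4 = 147

147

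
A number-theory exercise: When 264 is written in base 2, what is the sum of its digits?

2

264 in base 2 is 100001000.
Digit sum: 1+0+0+0+0+1+0+0+0 = 2.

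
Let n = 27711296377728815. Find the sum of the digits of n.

83

2+7+7+1+1+2+9+6+3+7+7+7+2+8+8+1+5 = 83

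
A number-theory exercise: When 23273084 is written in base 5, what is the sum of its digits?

23273084 in base 5 is 21424214314.
Digit sum: 2+1+4+2+4+2+1+4+3+1+4 = 28.

28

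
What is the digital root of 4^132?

The digital root of n equals n mod 9 (or 9 when 9 | n), so we need 4^132 mod 9.
4^132 ≡ 1 (mod 9), so the digital root is 1.

1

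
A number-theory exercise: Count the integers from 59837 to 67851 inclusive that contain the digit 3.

2901

The integers in [59837, 67851] that contain the digit 3: 59837, 59838, 59839, 59843, 59853, 59863, …, 67839, 67843.
2901 qualify.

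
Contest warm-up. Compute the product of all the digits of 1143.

12

1×1×4×3 = 12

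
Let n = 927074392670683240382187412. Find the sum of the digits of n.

115

9+2+7+0+7+4+3+9+2+6+7+0+6+8+3+2+4+0+3+8+2+1+8+7+4+1+2 = 115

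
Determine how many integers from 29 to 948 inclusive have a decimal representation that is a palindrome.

91

The integers in [29, 948] that have a decimal representation that is a palindrome: 33, 44, 55, 66, 77, 88, …, 929, 939.
91 qualify.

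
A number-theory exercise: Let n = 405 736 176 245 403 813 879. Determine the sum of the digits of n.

93

4+0+5+7+3+6+1+7+6+2+4+5+4+0+3+8+1+3+8+7+9 = 93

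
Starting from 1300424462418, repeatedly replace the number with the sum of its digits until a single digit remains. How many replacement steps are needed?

1300424462418 → 39 → 12 → 3 (3 steps)

3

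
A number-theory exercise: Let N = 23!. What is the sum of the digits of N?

23! = 25852016738884976640000
Sum of its 23 digits: 99.

99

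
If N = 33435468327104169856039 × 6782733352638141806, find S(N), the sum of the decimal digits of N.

33435468327104169856039 × 6782733352638141806 = 226783866183325668603542817614791487466434
Sum of its 42 digits: 200.

200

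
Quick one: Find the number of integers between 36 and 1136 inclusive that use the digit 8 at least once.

The integers in [36, 1136] that use the digit 8 at least once: 38, 48, 58, 68, 78, 80, …, 1118, 1128.
290 qualify.

290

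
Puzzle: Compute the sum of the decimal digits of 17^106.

604

17^106 = 26766135124552887016097521663643500133902048469333534861959040834988197217594793260335793214908226610861942156298467158982559089569
Sum of its 131 digits: 604.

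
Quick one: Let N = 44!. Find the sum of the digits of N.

44! = 2658271574788448768043625811014615890319638528000000000
Sum of its 55 digits: 216.

216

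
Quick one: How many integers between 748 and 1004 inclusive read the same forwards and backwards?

The integers in [748, 1004] that read the same forwards and backwards: 757, 767, 777, 787, 797, 808, …, 999, 1001.
26 qualify.

26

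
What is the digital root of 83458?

1

8+3+4+5+8 = 28
2+8 = 10
1+0 = 1
(Equivalently, 83458 mod 9 = 1.)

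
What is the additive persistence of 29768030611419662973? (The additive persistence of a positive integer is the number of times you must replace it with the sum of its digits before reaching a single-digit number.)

29768030611419662973 → 90 → 9 (2 steps)

2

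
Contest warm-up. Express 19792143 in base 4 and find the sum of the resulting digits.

15

19792143 in base 4 is 1023200010033.
Digit sum: 1+0+2+3+2+0+0+0+1+0+0+3+3 = 15.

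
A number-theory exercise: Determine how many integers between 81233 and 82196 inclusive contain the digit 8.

964

The integers in [81233, 82196] that contain the digit 8: 81233, 81234, 81235, 81236, 81237, 81238, …, 82195, 82196.
964 qualify.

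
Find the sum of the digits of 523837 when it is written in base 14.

523837 in base 14 is D8C8D.
Digit sum: 13+8+12+8+13 = 54.

54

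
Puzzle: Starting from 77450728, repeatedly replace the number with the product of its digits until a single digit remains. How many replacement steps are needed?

1

77450728 → 0 (1 step)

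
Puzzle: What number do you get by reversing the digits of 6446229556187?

Reversing 6446229556187 gives 7816559226446.

7816559226446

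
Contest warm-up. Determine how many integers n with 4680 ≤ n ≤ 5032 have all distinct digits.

198

The integers in [4680, 5032] that have all distinct digits: 4680, 4681, 4682, 4683, 4685, 4687, …, 5031, 5032.
198 qualify.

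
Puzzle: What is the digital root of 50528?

2

5+0+5+2+8 = 20
2+0 = 2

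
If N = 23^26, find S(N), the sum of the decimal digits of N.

23^26 = 254052654154149545721997685422868689
Sum of its 36 digits: 178.

178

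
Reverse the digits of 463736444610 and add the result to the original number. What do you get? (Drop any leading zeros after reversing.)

Reverse of 463736444610 is 16444637364.
463736444610 + 16444637364 = 480181081974

480181081974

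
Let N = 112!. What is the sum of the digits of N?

765

112! = 197450685722107402353682037275992488341277868034975337796656295094902858969771811440894224355027779366597957338237853638272334919686385621811850780464277094400000000000000000000000000
Sum of its 183 digits: 765.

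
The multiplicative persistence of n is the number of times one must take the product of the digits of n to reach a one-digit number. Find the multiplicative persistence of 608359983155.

608359983155 → 0 (1 step)

1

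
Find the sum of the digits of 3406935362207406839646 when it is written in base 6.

71

3406935362207406839646 in base 6 is 3155001441440450244055142210.
Digit sum: 3+1+5+5+0+0+1+4+4+1+4+4+0+4+5+0+2+4+4+0+5+5+1+4+2+2+1+0 = 71.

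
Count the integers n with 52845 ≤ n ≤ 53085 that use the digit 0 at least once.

110

The integers in [52845, 53085] that use the digit 0 at least once: 52850, 52860, 52870, 52880, 52890, 52900, …, 53084, 53085.
110 qualify.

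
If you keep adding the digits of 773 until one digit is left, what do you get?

7+7+3 = 17
1+7 = 8

8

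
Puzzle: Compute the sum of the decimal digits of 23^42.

253

23^42 = 1558005952997140033806173725098810522409738596181909282129
Sum of its 58 digits: 253.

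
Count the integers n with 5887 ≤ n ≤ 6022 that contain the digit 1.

32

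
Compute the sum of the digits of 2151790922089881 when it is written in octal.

58

2151790922089881 in base 8 is 75120533542542631.
Digit sum: 7+5+1+2+0+5+3+3+5+4+2+5+4+2+6+3+1 = 58.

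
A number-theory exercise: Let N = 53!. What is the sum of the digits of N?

53! = 4274883284060025564298013753389399649690343788366813724672000000000000
Sum of its 70 digits: 279.

279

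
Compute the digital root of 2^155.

5

The digital root of n equals n mod 9 (or 9 when 9 | n), so we need 2^155 mod 9.
2^155 ≡ 5 (mod 9), so the digital root is 5.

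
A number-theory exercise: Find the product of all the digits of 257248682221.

1720320

2×5×7×2×4×8×6×8×2×2×2×1 = 1720320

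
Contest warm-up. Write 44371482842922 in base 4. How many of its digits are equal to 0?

44371482842922 in base 4 is 22011230022132101130222.
The digit 0 appears 5 times.

5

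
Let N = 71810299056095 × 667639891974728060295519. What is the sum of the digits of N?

159

71810299056095 × 667639891974728060295519 = 47943420304484182193833618292458138305
Sum of its 38 digits: 159.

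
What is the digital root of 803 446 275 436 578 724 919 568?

6

8+0+3+4+4+6+2+7+5+4+3+6+5+7+8+7+2+4+9+1+9+5+6+8 = 123
1+2+3 = 6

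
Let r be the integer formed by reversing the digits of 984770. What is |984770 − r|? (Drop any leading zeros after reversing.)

907281

Reverse of 984770 is 77489.
|984770 − 77489| = 907281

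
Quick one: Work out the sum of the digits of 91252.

9+1+2+5+2 = 19

19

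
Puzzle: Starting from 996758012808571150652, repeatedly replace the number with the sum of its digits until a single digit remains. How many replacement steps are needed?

3

996758012808571150652 → 95 → 14 → 5 (3 steps)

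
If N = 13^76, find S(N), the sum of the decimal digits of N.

13^76 = 4567670582442193947864991227040415146907847827011028107288341170589333726902179992241
Sum of its 85 digits: 373.

373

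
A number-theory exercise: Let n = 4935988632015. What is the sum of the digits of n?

4+9+3+5+9+8+8+6+3+2+0+1+5 = 63

63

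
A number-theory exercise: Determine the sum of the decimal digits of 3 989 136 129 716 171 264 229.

99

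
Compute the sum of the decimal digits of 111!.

693

111! = 1762952551090244663872161047107075788761409536026565516041574063347346955087248316436555574598462315773196047662837978913145847497199871623320096254145331200000000000000000000000000
Sum of its 181 digits: 693.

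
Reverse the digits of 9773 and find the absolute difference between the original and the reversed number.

5994

Reverse of 9773 is 3779.
|9773 − 3779| = 5994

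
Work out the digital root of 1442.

2

1+4+4+2 = 11
1+1 = 2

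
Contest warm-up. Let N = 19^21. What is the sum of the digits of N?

127

19^21 = 714209495693373205673756419
Sum of its 27 digits: 127.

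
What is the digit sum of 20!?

54

20! = 2432902008176640000
Sum of its 19 digits: 54.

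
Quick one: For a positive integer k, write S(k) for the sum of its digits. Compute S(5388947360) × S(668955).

S(5388947360) = 5+3+8+8+9+4+7+3+6+0 = 53.
S(668955) = 6+6+8+9+5+5 = 39.
53 · 39 = 2067.

2067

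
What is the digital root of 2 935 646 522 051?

5

2+9+3+5+6+4+6+5+2+2+0+5+1 = 50
5+0 = 5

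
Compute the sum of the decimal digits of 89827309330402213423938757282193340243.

153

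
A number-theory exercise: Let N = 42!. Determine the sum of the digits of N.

189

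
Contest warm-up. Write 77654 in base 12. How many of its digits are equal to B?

1

77654 in base 12 is 38B32.
The digit B appears 1 time.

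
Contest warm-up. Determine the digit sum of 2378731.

31

2+3+7+8+7+3+1 = 31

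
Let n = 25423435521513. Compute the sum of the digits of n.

45

2+5+4+2+3+4+3+5+5+2+1+5+1+3 = 45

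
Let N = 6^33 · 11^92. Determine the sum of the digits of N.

6^33 · 11^92 = 30698580713394648871759067212638374657409047772315168761422655991816778395439048315299075230005549792414187083923179175936
Sum of its 122 digits: 576.

576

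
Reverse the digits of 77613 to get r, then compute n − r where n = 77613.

Reverse of 77613 is 31677.
77613 − 31677 = 45936

45936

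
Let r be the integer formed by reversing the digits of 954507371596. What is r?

695173705459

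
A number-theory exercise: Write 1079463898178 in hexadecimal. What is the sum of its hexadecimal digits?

83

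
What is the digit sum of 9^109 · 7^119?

9^109 · 7^119 = 3794025893880574875047652154396778913668291446958387245887548123350506380420926275140765030569129717264919591422726849853019055432772895716860621124069576754915951027999443246323286321672117357277017934927
Sum of its 205 digits: 954.

954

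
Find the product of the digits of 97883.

12096

9×7×8×8×3 = 12096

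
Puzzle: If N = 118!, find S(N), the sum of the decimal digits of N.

118! = 468452584975429065657431236280838416439267950499862031533310318788629800927518416622330123618486343228862579684398745837012213486653229822121742374957258403779058860032000000000000000000000000000
Sum of its 195 digits: 756.

756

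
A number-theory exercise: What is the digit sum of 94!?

549

94! = 108736615665674308027365285256786601004186803580182872307497374434045199869417927630229109214583415458560865651202385340530688000000000000000000000
Sum of its 147 digits: 549.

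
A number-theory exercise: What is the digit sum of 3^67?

162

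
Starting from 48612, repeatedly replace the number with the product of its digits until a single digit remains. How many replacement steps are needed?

48612 → 384 → 96 → 54 → 20 → 0 (5 steps)

5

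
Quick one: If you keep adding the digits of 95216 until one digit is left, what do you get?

5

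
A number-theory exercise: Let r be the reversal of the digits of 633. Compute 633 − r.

297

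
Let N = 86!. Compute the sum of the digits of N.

495

86! = 24227095383672732381765523203441259715284870552429381750838764496720162249742450276789464634901319465571660595200000000000000000000
Sum of its 131 digits: 495.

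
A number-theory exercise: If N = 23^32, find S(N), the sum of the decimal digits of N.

23^32 = 37608910510519071039902074217516707306379521
Sum of its 44 digits: 169.

169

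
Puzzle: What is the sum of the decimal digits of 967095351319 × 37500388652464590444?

967095351319 × 37500388652464590444 = 36266451538454284090647630195636
Sum of its 32 digits: 141.

141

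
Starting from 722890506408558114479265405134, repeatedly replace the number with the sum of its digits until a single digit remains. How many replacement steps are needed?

2

722890506408558114479265405134 → 125 → 8 (2 steps)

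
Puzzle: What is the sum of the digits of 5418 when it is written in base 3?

5418 in base 3 is 21102200.
Digit sum: 2+1+1+0+2+2+0+0 = 8.

8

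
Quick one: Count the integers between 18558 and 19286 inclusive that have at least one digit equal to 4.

136

The integers in [18558, 19286] that have at least one digit equal to 4: 18564, 18574, 18584, 18594, 18604, 18614, …, 19274, 19284.
136 qualify.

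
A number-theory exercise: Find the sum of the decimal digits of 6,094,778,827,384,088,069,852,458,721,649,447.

180

6+0+9+4+7+7+8+8+2+7+3+8+4+0+8+8+0+6+9+8+5+2+4+5+8+7+2+1+6+4+9+4+4+7 = 180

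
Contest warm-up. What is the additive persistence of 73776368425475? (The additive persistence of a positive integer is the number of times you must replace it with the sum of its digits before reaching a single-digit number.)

3

73776368425475 → 74 → 11 → 2 (3 steps)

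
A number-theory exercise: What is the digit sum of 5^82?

247

5^82 = 2067951531382569187178521730174907133914530277252197265625
Sum of its 58 digits: 247.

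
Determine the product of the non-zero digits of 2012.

2×1×2 = 4

4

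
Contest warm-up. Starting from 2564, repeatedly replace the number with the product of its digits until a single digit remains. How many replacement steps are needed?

2

2564 → 240 → 0 (2 steps)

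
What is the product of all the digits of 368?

144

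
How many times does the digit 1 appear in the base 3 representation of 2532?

4

2532 in base 3 is 10110210.
The digit 1 appears 4 times.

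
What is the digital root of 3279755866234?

4

3+2+7+9+7+5+5+8+6+6+2+3+4 = 67
6+7 = 13
1+3 = 4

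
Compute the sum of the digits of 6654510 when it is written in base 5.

6654510 in base 5 is 3200421020.
Digit sum: 3+2+0+0+4+2+1+0+2+0 = 14.

14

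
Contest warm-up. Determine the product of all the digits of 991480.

9×9×1×4×8×0 = 0

0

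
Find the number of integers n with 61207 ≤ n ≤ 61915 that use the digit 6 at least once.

The integers in [61207, 61915] that use the digit 6 at least once: 61207, 61208, 61209, 61210, 61211, 61212, …, 61914, 61915.
709 qualify.

709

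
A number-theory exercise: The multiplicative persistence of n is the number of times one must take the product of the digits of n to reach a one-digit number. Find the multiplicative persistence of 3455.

2

3455 → 300 → 0 (2 steps)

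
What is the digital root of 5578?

5+5+7+8 = 25
2+5 = 7

7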